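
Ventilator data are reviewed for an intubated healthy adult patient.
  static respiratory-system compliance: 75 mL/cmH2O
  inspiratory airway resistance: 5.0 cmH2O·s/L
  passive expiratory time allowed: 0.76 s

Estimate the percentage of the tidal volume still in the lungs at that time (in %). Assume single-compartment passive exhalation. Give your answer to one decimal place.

13.2

τ = R × C = 5.0 × 75 mL/cmH2O = 5.0 × 0.075 L/cmH2O = 0.375 s.
Passive exhalation: V(t)/V₀ = e^(−t/τ) = e^(−0.76/0.375) = 0.1318.
Fraction remaining = 0.1318 → 13.18%.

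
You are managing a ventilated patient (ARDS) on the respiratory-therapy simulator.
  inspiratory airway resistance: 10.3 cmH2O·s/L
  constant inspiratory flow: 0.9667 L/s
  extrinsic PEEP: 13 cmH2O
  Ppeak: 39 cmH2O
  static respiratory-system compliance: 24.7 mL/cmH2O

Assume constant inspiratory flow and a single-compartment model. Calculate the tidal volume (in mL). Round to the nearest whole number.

396

Equation of motion (constant flow): PIP = Vt/C + R·V̇ + PEEP.
Vt/C = PIP − R·V̇ − PEEP = 39 − 9.957 − 13 = 16.043 cmH2O.
Vt = C × 16.043 = 24.7 × 16.043 = 396.26 mL.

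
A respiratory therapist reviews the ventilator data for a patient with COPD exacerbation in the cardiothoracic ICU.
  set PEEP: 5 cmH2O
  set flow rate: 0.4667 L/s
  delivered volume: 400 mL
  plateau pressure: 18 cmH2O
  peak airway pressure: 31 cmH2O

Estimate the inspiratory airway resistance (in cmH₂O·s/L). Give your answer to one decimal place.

27.9

Raw = (PIP − Pplat) / flow = (31 − 18) / 0.4667 = 13.0 / 0.4667 = 27.855 cmH2O·s/L.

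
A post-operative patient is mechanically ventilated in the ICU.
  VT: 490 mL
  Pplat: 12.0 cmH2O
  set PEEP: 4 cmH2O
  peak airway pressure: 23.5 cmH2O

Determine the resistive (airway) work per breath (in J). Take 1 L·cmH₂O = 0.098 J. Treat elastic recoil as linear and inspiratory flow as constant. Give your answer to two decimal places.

0.55

With constant inspiratory flow the resistive pressure is constant at PIP − Pplat = 23.5 − 12.0 = 11.5 cmH2O, so resistive work = 11.5 × 0.490 = 5.635 L·cmH2O.
× 0.098 J/(L·cmH2O) → 0.5522 J.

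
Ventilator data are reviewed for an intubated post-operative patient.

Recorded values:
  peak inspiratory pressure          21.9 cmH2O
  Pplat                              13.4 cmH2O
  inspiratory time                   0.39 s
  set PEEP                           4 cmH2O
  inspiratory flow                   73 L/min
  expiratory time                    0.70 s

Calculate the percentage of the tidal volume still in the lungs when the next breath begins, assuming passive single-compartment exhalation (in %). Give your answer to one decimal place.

13.7

Flow: 73 L/min ÷ 60 = 1.2167 L/s.
Vt = flow × Ti = 1.2167 L/s × 0.39 s × 1000 mL/L = 474.51 mL.
R = (PIP − Pplat)/V̇ = (21.9 − 13.4) / 1.2167 = 8.5/1.2167 = 6.986 cmH2O·s/L.
C = Vt/(Pplat − PEEP) = 474.51 / (13.4 − 4) = 474.51/9.4 = 50.48 mL/cmH2O.
τ = R × C = 6.986 × 0.05048 L/cmH2O = 0.3527 s.
Fraction remaining at end-expiration = e^(−Te/τ) = e^(−0.70/0.3527) = 0.1374 → 13.74%.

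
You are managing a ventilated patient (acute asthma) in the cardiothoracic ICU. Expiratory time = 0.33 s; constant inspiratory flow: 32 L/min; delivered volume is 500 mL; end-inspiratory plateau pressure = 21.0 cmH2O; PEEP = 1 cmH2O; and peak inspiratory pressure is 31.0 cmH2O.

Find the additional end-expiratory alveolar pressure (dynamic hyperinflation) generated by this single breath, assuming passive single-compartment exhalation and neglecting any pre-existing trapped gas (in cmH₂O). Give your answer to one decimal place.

9.9

Flow: 32 L/min ÷ 60 = 0.5333 L/s.
R = (PIP − Pplat)/V̇ = (31.0 − 21.0) / 0.5333 = 10.0/0.5333 = 18.751 cmH2O·s/L.
C = Vt/(Pplat − PEEP) = 500.0 / (21.0 − 1) = 500.0/20.0 = 25.0 mL/cmH2O.
τ = R × C = 18.751 × 0.025 L/cmH2O = 0.4688 s.
Fraction remaining = e^(−Te/τ) = e^(−0.33/0.4688) = 0.4946; trapped volume = 500.0 × 0.4946 = 247.3 mL.
Additional alveolar pressure from trapping ≈ V_trapped / C = 247.3 / 25.0 = 9.892 cmH2O.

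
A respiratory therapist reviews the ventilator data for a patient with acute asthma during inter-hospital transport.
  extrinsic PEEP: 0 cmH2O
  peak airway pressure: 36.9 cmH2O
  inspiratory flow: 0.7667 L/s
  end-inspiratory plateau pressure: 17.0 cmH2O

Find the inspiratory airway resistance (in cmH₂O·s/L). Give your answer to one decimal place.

26.0

Raw = (PIP − Pplat) / flow = (36.9 − 17.0) / 0.7667 = 19.9 / 0.7667 = 25.955 cmH2O·s/L.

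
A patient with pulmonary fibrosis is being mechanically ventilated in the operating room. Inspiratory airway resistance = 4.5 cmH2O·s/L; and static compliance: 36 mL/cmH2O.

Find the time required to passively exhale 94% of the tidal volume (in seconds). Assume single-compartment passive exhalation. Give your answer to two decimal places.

τ = R × C = 4.5 × 36 mL/cmH2O = 4.5 × 0.036 L/cmH2O = 0.162 s.
Exhaled fraction f = 1 − e^(−t/τ) → t = −τ·ln(1 − f) = −0.162·ln(0.06) = 0.4558 s.

0.46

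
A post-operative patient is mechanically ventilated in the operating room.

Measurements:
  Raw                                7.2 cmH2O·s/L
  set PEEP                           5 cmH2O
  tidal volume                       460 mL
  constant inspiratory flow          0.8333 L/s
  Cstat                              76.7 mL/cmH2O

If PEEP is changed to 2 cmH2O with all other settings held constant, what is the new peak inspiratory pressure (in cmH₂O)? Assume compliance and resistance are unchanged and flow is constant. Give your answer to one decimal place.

PIP = Vt/C + R·V̇ + PEEP (constant-flow equation of motion).
Only the baseline term changes: ΔPIP = ΔPEEP = 2 − 5 = -3.0 cmH2O.
Original PIP = 460/76.7 + 7.2×0.8333 + 5 = 16.997 cmH2O; new PIP = 16.997 + (-3.0) = 13.997 cmH2O.

14.0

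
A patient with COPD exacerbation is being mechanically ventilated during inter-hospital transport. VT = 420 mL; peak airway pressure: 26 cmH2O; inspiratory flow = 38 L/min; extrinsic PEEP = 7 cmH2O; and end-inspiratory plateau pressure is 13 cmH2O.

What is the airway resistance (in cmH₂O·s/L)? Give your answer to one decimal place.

Flow: 38 L/min ÷ 60 = 0.6333 L/s.
Raw = (PIP − Pplat) / flow = (26 − 13) / 0.6333 = 13.0 / 0.6333 = 20.527 cmH2O·s/L.

20.5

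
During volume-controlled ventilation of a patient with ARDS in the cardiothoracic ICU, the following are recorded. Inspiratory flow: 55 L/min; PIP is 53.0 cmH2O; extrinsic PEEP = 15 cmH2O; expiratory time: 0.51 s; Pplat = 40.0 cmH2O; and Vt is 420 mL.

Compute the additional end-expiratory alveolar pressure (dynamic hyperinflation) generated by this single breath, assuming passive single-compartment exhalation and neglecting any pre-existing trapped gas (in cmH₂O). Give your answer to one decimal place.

2.9

Flow: 55 L/min ÷ 60 = 0.9167 L/s.
R = (PIP − Pplat)/V̇ = (53.0 − 40.0) / 0.9167 = 13.0/0.9167 = 14.181 cmH2O·s/L.
C = Vt/(Pplat − PEEP) = 420.0 / (40.0 − 15) = 420.0/25.0 = 16.8 mL/cmH2O.
τ = R × C = 14.181 × 0.0168 L/cmH2O = 0.2382 s.
Fraction remaining = e^(−Te/τ) = e^(−0.51/0.2382) = 0.1175; trapped volume = 420.0 × 0.1175 = 49.35 mL.
Additional alveolar pressure from trapping ≈ V_trapped / C = 49.35 / 16.8 = 2.938 cmH2O.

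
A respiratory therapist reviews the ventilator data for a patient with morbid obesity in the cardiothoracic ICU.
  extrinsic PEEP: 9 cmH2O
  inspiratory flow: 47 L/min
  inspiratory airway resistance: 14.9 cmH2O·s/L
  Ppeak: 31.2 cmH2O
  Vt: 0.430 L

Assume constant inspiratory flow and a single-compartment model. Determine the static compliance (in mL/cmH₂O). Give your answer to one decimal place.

40.8

Flow: 47 L/min ÷ 60 = 0.7833 L/s.
Equation of motion (constant flow): PIP = Vt/C + R·V̇ + PEEP.
Vt/C = PIP − R·V̇ − PEEP = 31.2 − 14.9×0.7833 − 9 = 31.2 − 11.671 − 9 = 10.529 cmH2O.
C = Vt / 10.529 = 430 / 10.529 = 40.84 mL/cmH2O.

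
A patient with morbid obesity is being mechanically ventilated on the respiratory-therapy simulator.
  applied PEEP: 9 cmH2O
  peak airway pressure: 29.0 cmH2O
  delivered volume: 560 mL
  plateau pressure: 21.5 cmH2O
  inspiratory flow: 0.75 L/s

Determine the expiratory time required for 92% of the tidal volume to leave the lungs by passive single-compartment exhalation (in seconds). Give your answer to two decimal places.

R = (PIP − Pplat)/V̇ = (29.0 − 21.5) / 0.75 = 7.5/0.75 = 10.0 cmH2O·s/L.
C = Vt/(Pplat − PEEP) = 560.0 / (21.5 − 9) = 560.0/12.5 = 44.8 mL/cmH2O.
τ = R × C = 10.0 × 0.0448 L/cmH2O = 0.448 s.
t = −τ·ln(1 − 0.92) = −0.448·ln(0.08) = 1.132 s.

1.13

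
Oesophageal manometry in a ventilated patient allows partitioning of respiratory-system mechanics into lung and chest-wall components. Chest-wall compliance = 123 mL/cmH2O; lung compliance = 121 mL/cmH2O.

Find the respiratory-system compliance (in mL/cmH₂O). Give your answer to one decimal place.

61.0

Lung and chest wall are elastances in series: 1/Crs = 1/CL + 1/Ccw.
1/Crs = 1/121 + 1/123 = 0.01639.
Crs = 61.013 mL/cmH2O.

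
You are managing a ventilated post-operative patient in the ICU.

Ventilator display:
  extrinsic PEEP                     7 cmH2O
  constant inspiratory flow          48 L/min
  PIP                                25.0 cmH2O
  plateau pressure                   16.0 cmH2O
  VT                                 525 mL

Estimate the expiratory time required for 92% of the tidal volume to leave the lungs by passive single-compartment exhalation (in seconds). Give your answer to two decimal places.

1.66

Flow: 48 L/min ÷ 60 = 0.8 L/s.
R = (PIP − Pplat)/V̇ = (25.0 − 16.0) / 0.8 = 9.0/0.8 = 11.25 cmH2O·s/L.
C = Vt/(Pplat − PEEP) = 525.0 / (16.0 − 7) = 525.0/9.0 = 58.333 mL/cmH2O.
τ = R × C = 11.25 × 0.05833 L/cmH2O = 0.6562 s.
t = −τ·ln(1 − 0.92) = −0.6562·ln(0.08) = 1.657 s.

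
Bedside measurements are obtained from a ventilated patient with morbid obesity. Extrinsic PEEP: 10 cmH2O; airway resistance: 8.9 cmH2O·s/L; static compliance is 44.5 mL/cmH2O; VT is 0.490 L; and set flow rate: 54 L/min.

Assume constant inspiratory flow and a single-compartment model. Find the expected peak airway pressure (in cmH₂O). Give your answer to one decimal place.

Flow: 54 L/min ÷ 60 = 0.9 L/s.
Equation of motion (constant flow): PIP = Vt/C + R·V̇ + PEEP.
PIP = 490/44.5 + 8.9×0.9 + 10 = 11.011 + 8.01 + 10 = 29.021 cmH2O.

29.0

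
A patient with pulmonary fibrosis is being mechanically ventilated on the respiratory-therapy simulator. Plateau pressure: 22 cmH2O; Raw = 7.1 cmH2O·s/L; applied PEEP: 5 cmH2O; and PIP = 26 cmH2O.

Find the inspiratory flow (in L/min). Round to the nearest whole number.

34

flow = (PIP − Pplat) / Raw = (26 − 22) / 7.1 = 0.5634 L/s × 60 = 33.804 L/min.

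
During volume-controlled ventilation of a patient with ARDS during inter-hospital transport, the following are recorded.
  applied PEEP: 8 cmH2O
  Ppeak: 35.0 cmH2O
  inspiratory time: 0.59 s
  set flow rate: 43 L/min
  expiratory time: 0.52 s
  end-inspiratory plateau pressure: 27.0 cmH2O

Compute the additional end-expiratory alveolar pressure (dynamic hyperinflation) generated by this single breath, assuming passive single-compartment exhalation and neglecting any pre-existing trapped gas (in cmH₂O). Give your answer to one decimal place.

Flow: 43 L/min ÷ 60 = 0.7167 L/s.
Vt = flow × Ti = 0.7167 L/s × 0.59 s × 1000 mL/L = 422.85 mL.
R = (PIP − Pplat)/V̇ = (35.0 − 27.0) / 0.7167 = 8.0/0.7167 = 11.162 cmH2O·s/L.
C = Vt/(Pplat − PEEP) = 422.85 / (27.0 − 8) = 422.85/19.0 = 22.255 mL/cmH2O.
τ = R × C = 11.162 × 0.02226 L/cmH2O = 0.2485 s.
Fraction remaining = e^(−Te/τ) = e^(−0.52/0.2485) = 0.1234; trapped volume = 422.85 × 0.1234 = 52.18 mL.
Additional alveolar pressure from trapping ≈ V_trapped / C = 52.18 / 22.255 = 2.345 cmH2O.

2.3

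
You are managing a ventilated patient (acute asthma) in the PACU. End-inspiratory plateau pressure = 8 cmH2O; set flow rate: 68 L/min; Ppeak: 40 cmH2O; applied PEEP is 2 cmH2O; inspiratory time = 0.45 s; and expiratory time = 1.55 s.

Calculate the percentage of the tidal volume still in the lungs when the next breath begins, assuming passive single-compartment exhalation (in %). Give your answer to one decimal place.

Flow: 68 L/min ÷ 60 = 1.1333 L/s.
Vt = flow × Ti = 1.1333 L/s × 0.45 s × 1000 mL/L = 509.99 mL.
R = (PIP − Pplat)/V̇ = (40 − 8) / 1.1333 = 32.0/1.1333 = 28.236 cmH2O·s/L.
C = Vt/(Pplat − PEEP) = 509.99 / (8 − 2) = 509.99/6.0 = 84.998 mL/cmH2O.
τ = R × C = 28.236 × 0.085 L/cmH2O = 2.4 s.
Fraction remaining at end-expiration = e^(−Te/τ) = e^(−1.55/2.4) = 0.5242 → 52.42%.

52.4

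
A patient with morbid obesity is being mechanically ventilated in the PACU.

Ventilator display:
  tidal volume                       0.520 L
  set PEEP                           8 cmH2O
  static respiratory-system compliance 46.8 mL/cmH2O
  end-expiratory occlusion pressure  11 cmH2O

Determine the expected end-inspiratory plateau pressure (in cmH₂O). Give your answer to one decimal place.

22.1

End-expiratory occlusion gives total PEEP = 11 cmH2O (intrinsic PEEP = 11 − 8 = 3). Use total PEEP for the elastic gradient.
Pplat = PEEPtotal + Vt / Cstat = 11 + 520 / 46.8 = 11 + 11.111 = 22.111 cmH2O.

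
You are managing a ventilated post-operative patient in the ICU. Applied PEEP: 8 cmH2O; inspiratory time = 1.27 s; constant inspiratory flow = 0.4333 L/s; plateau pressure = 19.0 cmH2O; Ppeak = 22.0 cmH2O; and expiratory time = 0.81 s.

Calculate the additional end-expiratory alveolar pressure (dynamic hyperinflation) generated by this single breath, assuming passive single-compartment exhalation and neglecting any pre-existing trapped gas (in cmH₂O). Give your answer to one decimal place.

Vt = flow × Ti = 0.4333 L/s × 1.27 s × 1000 mL/L = 550.29 mL.
R = (PIP − Pplat)/V̇ = (22.0 − 19.0) / 0.4333 = 3.0/0.4333 = 6.924 cmH2O·s/L.
C = Vt/(Pplat − PEEP) = 550.29 / (19.0 − 8) = 550.29/11.0 = 50.026 mL/cmH2O.
τ = R × C = 6.924 × 0.05003 L/cmH2O = 0.3464 s.
Fraction remaining = e^(−Te/τ) = e^(−0.81/0.3464) = 0.09649; trapped volume = 550.29 × 0.09649 = 53.097 mL.
Additional alveolar pressure from trapping ≈ V_trapped / C = 53.097 / 50.026 = 1.061 cmH2O.

1.1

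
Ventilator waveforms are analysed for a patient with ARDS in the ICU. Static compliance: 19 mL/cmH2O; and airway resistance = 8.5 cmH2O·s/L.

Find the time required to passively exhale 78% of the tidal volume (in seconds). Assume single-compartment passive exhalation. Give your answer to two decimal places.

τ = R × C = 8.5 × 19 mL/cmH2O = 8.5 × 0.019 L/cmH2O = 0.1615 s.
Exhaled fraction f = 1 − e^(−t/τ) → t = −τ·ln(1 − f) = −0.1615·ln(0.22) = 0.2445 s.

0.24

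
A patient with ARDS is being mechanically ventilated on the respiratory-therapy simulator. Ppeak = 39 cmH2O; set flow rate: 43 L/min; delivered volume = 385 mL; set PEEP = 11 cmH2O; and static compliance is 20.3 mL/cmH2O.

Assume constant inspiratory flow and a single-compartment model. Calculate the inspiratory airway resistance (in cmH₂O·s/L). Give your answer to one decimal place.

Flow: 43 L/min ÷ 60 = 0.7167 L/s.
Equation of motion (constant flow): PIP = Vt/C + R·V̇ + PEEP.
R·V̇ = PIP − Vt/C − PEEP = 39 − 385/20.3 − 11 = 39 − 18.966 − 11 = 9.034 cmH2O.
R = 9.034 / 0.7167 = 12.605 cmH2O·s/L.

12.6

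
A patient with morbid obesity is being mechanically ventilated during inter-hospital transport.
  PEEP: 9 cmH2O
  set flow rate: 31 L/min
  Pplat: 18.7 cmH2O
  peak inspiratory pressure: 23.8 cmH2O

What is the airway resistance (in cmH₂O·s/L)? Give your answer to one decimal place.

9.9

Flow: 31 L/min ÷ 60 = 0.5167 L/s.
Raw = (PIP − Pplat) / flow = (23.8 − 18.7) / 0.5167 = 5.1 / 0.5167 = 9.87 cmH2O·s/L.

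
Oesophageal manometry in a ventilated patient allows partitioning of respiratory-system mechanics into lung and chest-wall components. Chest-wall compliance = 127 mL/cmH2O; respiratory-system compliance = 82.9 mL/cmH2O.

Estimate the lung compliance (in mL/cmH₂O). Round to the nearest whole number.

1/CL = 1/Crs − 1/Ccw.
1/CL = 1/82.9 − 1/127 = 0.004189.
CL = 238.72 mL/cmH2O.

239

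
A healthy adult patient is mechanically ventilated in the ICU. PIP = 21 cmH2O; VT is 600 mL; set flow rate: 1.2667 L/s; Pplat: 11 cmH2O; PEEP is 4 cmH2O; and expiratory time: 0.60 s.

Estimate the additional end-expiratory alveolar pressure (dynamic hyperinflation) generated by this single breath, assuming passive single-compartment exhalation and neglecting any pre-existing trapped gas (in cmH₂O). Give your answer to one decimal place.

R = (PIP − Pplat)/V̇ = (21 − 11) / 1.2667 = 10.0/1.2667 = 7.895 cmH2O·s/L.
C = Vt/(Pplat − PEEP) = 600.0 / (11 − 4) = 600.0/7.0 = 85.714 mL/cmH2O.
τ = R × C = 7.895 × 0.08571 L/cmH2O = 0.6767 s.
Fraction remaining = e^(−Te/τ) = e^(−0.60/0.6767) = 0.412; trapped volume = 600.0 × 0.412 = 247.2 mL.
Additional alveolar pressure from trapping ≈ V_trapped / C = 247.2 / 85.714 = 2.884 cmH2O.

2.9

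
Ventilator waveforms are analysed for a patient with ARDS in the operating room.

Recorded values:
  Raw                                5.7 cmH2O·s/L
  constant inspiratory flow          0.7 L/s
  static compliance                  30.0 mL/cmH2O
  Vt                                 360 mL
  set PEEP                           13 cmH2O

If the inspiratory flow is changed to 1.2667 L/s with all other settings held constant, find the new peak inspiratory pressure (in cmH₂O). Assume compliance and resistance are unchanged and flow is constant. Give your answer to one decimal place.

32.2

PIP = Vt/C + R·V̇ + PEEP (constant-flow equation of motion).
Only the resistive term changes: ΔPIP = R × ΔV̇ = 5.7 × (1.2667 − 0.7) = 5.7 × 0.5667 = 3.23 cmH2O.
Original PIP = 360/30.0 + 5.7×0.7 + 13 = 28.99 cmH2O; new PIP = 28.99 + (3.23) = 32.22 cmH2O.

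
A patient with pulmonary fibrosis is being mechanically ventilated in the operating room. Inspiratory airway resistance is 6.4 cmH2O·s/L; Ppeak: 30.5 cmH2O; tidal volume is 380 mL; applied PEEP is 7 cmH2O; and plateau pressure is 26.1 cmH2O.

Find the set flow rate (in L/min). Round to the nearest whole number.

flow = (PIP − Pplat) / Raw = (30.5 − 26.1) / 6.4 = 0.6875 L/s × 60 = 41.25 L/min.

41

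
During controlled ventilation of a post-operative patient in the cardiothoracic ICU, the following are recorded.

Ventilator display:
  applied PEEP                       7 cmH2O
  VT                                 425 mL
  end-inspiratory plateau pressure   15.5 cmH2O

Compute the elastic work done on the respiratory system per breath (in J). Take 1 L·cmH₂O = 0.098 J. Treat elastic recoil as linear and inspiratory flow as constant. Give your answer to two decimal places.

0.18

Elastic work ≈ ½ × (Pplat − PEEP) × Vt = 0.5 × (15.5 − 7) × 0.425 L = 0.5 × 8.5 × 0.425 = 1.806 L·cmH2O.
× 0.098 J/(L·cmH2O) → 0.177 J.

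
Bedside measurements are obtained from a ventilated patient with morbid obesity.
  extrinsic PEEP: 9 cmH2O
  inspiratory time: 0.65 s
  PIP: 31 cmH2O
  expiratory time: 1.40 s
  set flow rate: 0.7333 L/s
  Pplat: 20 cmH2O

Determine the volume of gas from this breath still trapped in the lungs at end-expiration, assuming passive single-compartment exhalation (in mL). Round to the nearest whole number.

55

Vt = flow × Ti = 0.7333 L/s × 0.65 s × 1000 mL/L = 476.65 mL.
R = (PIP − Pplat)/V̇ = (31 − 20) / 0.7333 = 11.0/0.7333 = 15.001 cmH2O·s/L.
C = Vt/(Pplat − PEEP) = 476.65 / (20 − 9) = 476.65/11.0 = 43.332 mL/cmH2O.
τ = R × C = 15.001 × 0.04333 L/cmH2O = 0.65 s.
Fraction remaining = e^(−Te/τ) = e^(−1.40/0.65) = 0.116.
Trapped volume = 476.65 × 0.116 = 55.291 mL.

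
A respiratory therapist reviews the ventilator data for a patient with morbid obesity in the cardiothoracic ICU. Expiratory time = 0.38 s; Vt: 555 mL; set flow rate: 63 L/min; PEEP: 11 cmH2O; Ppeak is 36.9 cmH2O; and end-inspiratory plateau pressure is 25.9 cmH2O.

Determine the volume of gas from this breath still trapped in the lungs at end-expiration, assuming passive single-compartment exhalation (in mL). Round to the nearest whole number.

Flow: 63 L/min ÷ 60 = 1.05 L/s.
R = (PIP − Pplat)/V̇ = (36.9 − 25.9) / 1.05 = 11.0/1.05 = 10.476 cmH2O·s/L.
C = Vt/(Pplat − PEEP) = 555.0 / (25.9 − 11) = 555.0/14.9 = 37.248 mL/cmH2O.
τ = R × C = 10.476 × 0.03725 L/cmH2O = 0.3902 s.
Fraction remaining = e^(−Te/τ) = e^(−0.38/0.3902) = 0.3776.
Trapped volume = 555.0 × 0.3776 = 209.57 mL.

210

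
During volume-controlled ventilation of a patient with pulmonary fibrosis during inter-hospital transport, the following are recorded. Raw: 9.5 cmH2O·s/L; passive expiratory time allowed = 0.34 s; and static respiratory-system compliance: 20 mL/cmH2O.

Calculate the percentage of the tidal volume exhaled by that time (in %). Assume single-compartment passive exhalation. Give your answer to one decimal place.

τ = R × C = 9.5 × 20 mL/cmH2O = 9.5 × 0.020 L/cmH2O = 0.19 s.
Passive exhalation: V(t)/V₀ = e^(−t/τ) = e^(−0.34/0.19) = 0.167.
Fraction exhaled = 1 − 0.167 = 0.833 → 83.3%.

83.3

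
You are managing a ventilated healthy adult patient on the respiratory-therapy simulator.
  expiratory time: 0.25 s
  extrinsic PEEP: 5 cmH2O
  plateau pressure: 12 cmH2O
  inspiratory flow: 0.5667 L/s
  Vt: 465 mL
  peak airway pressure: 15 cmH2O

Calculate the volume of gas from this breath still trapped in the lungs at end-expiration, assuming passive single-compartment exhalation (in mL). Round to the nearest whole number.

228

R = (PIP − Pplat)/V̇ = (15 − 12) / 0.5667 = 3.0/0.5667 = 5.294 cmH2O·s/L.
C = Vt/(Pplat − PEEP) = 465.0 / (12 − 5) = 465.0/7.0 = 66.429 mL/cmH2O.
τ = R × C = 5.294 × 0.06643 L/cmH2O = 0.3517 s.
Fraction remaining = e^(−Te/τ) = e^(−0.25/0.3517) = 0.4912.
Trapped volume = 465.0 × 0.4912 = 228.41 mL.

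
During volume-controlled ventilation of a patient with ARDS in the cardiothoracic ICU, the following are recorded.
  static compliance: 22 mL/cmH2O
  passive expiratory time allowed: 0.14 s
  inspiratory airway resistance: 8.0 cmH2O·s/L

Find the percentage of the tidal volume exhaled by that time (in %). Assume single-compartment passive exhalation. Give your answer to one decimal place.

τ = R × C = 8.0 × 22 mL/cmH2O = 8.0 × 0.022 L/cmH2O = 0.176 s.
Passive exhalation: V(t)/V₀ = e^(−t/τ) = e^(−0.14/0.176) = 0.4514.
Fraction exhaled = 1 − 0.4514 = 0.5486 → 54.86%.

54.9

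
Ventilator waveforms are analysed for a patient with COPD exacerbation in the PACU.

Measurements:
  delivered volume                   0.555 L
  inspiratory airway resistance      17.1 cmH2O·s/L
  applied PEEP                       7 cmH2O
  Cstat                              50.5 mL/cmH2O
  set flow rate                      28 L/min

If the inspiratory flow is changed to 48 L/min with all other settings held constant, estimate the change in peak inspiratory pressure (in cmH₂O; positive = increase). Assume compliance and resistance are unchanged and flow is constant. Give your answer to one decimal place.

Flow: 28 L/min ÷ 60 = 0.4667 L/s.
New flow: 48 L/min ÷ 60 = 0.8 L/s.
PIP = Vt/C + R·V̇ + PEEP (constant-flow equation of motion).
Only the resistive term changes: ΔPIP = R × ΔV̇ = 17.1 × (0.8 − 0.4667) = 17.1 × 0.3333 = 5.699 cmH2O.

5.7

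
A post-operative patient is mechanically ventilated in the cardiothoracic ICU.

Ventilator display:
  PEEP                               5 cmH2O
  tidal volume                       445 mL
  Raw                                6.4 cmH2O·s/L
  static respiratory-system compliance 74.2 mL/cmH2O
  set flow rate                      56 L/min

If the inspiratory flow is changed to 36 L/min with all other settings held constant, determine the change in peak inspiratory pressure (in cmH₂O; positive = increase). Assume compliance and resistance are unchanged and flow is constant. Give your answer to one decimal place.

-2.1

Flow: 56 L/min ÷ 60 = 0.9333 L/s.
New flow: 36 L/min ÷ 60 = 0.6 L/s.
PIP = Vt/C + R·V̇ + PEEP (constant-flow equation of motion).
Only the resistive term changes: ΔPIP = R × ΔV̇ = 6.4 × (0.6 − 0.9333) = 6.4 × -0.3333 = -2.133 cmH2O.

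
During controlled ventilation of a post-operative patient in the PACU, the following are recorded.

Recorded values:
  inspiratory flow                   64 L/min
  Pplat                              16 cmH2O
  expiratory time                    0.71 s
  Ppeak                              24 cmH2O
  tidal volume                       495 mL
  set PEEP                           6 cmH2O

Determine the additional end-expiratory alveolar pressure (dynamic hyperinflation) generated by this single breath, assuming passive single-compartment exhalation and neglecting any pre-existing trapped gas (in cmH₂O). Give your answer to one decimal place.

Flow: 64 L/min ÷ 60 = 1.0667 L/s.
R = (PIP − Pplat)/V̇ = (24 − 16) / 1.0667 = 8.0/1.0667 = 7.5 cmH2O·s/L.
C = Vt/(Pplat − PEEP) = 495.0 / (16 − 6) = 495.0/10.0 = 49.5 mL/cmH2O.
τ = R × C = 7.5 × 0.0495 L/cmH2O = 0.3713 s.
Fraction remaining = e^(−Te/τ) = e^(−0.71/0.3713) = 0.1478; trapped volume = 495.0 × 0.1478 = 73.161 mL.
Additional alveolar pressure from trapping ≈ V_trapped / C = 73.161 / 49.5 = 1.478 cmH2O.

1.5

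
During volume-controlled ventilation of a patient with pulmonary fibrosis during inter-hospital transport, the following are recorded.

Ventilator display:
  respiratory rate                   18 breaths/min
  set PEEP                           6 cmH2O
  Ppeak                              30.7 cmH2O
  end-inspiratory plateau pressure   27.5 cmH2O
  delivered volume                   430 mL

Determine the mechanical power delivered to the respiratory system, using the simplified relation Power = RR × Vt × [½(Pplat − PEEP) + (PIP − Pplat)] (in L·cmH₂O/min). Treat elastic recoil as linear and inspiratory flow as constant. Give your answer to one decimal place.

108.0

Per-breath work = Vt × [½(Pplat−PEEP) + (PIP−Pplat)] = 0.430 × [0.5×21.5 + 3.2] = 0.430 × 13.95 = 5.999 L·cmH2O.
Power = 18 × 5.999 = 107.98 L·cmH2O/min.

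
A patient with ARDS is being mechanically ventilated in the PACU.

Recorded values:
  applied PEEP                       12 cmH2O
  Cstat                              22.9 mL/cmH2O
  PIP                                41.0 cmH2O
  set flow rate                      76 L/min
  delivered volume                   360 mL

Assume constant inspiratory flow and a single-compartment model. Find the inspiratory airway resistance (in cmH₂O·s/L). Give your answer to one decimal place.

Flow: 76 L/min ÷ 60 = 1.2667 L/s.
Equation of motion (constant flow): PIP = Vt/C + R·V̇ + PEEP.
R·V̇ = PIP − Vt/C − PEEP = 41.0 − 360/22.9 − 12 = 41.0 − 15.721 − 12 = 13.279 cmH2O.
R = 13.279 / 1.2667 = 10.483 cmH2O·s/L.

10.5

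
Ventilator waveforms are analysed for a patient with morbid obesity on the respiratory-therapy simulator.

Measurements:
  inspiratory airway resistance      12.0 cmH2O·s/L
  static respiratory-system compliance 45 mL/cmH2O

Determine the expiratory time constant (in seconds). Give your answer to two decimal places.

0.54

τ = R × C = 12.0 × 45 mL/cmH2O = 12.0 × 0.045 L/cmH2O = 0.54 s.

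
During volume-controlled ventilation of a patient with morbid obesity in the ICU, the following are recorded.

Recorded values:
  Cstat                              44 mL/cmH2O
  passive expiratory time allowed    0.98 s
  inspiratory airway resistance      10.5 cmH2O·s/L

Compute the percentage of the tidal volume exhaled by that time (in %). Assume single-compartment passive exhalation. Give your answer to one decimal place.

88.0

τ = R × C = 10.5 × 44 mL/cmH2O = 10.5 × 0.044 L/cmH2O = 0.462 s.
Passive exhalation: V(t)/V₀ = e^(−t/τ) = e^(−0.98/0.462) = 0.1199.
Fraction exhaled = 1 − 0.1199 = 0.8801 → 88.01%.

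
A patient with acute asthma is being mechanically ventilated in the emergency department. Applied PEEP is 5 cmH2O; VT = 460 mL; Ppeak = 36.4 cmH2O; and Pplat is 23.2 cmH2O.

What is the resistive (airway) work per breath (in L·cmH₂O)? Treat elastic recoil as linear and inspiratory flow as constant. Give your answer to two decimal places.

6.07

With constant inspiratory flow the resistive pressure is constant at PIP − Pplat = 36.4 − 23.2 = 13.2 cmH2O, so resistive work = 13.2 × 0.460 = 6.072 L·cmH2O.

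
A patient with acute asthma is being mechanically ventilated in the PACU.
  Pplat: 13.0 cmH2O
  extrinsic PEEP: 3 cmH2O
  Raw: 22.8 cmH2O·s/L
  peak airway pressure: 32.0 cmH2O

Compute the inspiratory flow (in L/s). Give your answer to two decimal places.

0.83

flow = (PIP − Pplat) / Raw = 19.0 / 22.8 = 0.8333 L/s.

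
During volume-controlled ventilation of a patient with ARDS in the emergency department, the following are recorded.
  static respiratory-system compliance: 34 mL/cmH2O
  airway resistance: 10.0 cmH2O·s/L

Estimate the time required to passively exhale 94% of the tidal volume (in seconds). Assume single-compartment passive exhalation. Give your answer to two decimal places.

0.96

τ = R × C = 10.0 × 34 mL/cmH2O = 10.0 × 0.034 L/cmH2O = 0.34 s.
Exhaled fraction f = 1 − e^(−t/τ) → t = −τ·ln(1 − f) = −0.34·ln(0.06) = 0.9566 s.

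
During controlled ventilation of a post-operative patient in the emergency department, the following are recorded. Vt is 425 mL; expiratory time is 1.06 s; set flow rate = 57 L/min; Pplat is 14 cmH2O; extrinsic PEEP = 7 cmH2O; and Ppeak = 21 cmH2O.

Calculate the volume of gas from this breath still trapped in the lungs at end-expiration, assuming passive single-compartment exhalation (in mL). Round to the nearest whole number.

Flow: 57 L/min ÷ 60 = 0.95 L/s.
R = (PIP − Pplat)/V̇ = (21 − 14) / 0.95 = 7.0/0.95 = 7.368 cmH2O·s/L.
C = Vt/(Pplat − PEEP) = 425.0 / (14 − 7) = 425.0/7.0 = 60.714 mL/cmH2O.
τ = R × C = 7.368 × 0.06071 L/cmH2O = 0.4473 s.
Fraction remaining = e^(−Te/τ) = e^(−1.06/0.4473) = 0.0935.
Trapped volume = 425.0 × 0.0935 = 39.738 mL.

40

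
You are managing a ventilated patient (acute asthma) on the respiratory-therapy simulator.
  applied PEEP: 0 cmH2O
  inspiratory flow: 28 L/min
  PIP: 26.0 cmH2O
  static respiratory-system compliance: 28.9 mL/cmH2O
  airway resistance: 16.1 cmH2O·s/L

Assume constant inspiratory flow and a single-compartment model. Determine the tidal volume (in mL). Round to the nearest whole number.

Flow: 28 L/min ÷ 60 = 0.4667 L/s.
Equation of motion (constant flow): PIP = Vt/C + R·V̇ + PEEP.
Vt/C = PIP − R·V̇ − PEEP = 26.0 − 7.514 − 0 = 18.486 cmH2O.
Vt = C × 18.486 = 28.9 × 18.486 = 534.25 mL.

534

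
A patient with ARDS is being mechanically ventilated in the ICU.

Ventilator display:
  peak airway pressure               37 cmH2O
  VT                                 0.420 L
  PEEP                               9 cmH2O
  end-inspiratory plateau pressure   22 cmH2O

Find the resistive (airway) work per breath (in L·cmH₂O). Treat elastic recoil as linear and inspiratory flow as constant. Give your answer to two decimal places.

With constant inspiratory flow the resistive pressure is constant at PIP − Pplat = 37 − 22 = 15.0 cmH2O, so resistive work = 15.0 × 0.420 = 6.3 L·cmH2O.

6.30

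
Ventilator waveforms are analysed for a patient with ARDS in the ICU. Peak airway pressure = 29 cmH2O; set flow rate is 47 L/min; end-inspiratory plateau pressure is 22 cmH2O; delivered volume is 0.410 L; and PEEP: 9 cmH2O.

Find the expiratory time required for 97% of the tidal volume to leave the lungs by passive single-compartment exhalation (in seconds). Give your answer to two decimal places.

0.99

Flow: 47 L/min ÷ 60 = 0.7833 L/s.
R = (PIP − Pplat)/V̇ = (29 − 22) / 0.7833 = 7.0/0.7833 = 8.937 cmH2O·s/L.
C = Vt/(Pplat − PEEP) = 410.0 / (22 − 9) = 410.0/13.0 = 31.538 mL/cmH2O.
τ = R × C = 8.937 × 0.03154 L/cmH2O = 0.2819 s.
t = −τ·ln(1 − 0.97) = −0.2819·ln(0.03) = 0.9885 s.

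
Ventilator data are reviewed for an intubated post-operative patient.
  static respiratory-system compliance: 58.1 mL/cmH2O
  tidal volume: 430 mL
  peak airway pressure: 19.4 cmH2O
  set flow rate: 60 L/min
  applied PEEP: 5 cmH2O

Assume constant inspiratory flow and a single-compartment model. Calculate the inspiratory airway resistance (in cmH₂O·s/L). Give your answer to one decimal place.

Flow: 60 L/min ÷ 60 = 1 L/s.
Equation of motion (constant flow): PIP = Vt/C + R·V̇ + PEEP.
R·V̇ = PIP − Vt/C − PEEP = 19.4 − 430/58.1 − 5 = 19.4 − 7.401 − 5 = 6.999 cmH2O.
R = 6.999 / 1 = 6.999 cmH2O·s/L.

7.0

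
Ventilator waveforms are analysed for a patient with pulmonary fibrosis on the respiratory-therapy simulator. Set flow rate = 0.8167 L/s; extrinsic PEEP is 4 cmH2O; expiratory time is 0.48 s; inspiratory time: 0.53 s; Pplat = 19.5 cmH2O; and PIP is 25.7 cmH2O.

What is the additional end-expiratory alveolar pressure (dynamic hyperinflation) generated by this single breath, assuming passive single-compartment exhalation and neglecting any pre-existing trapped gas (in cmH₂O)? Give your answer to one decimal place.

1.6

Vt = flow × Ti = 0.8167 L/s × 0.53 s × 1000 mL/L = 432.85 mL.
R = (PIP − Pplat)/V̇ = (25.7 − 19.5) / 0.8167 = 6.2/0.8167 = 7.592 cmH2O·s/L.
C = Vt/(Pplat − PEEP) = 432.85 / (19.5 − 4) = 432.85/15.5 = 27.926 mL/cmH2O.
τ = R × C = 7.592 × 0.02793 L/cmH2O = 0.212 s.
Fraction remaining = e^(−Te/τ) = e^(−0.48/0.212) = 0.1039; trapped volume = 432.85 × 0.1039 = 44.973 mL.
Additional alveolar pressure from trapping ≈ V_trapped / C = 44.973 / 27.926 = 1.61 cmH2O.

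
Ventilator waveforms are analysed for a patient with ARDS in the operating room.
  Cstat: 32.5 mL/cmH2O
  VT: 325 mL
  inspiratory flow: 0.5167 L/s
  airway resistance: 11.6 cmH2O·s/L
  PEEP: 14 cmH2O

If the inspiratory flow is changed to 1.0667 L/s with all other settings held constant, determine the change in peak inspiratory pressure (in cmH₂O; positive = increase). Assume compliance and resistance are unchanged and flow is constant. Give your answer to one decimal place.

PIP = Vt/C + R·V̇ + PEEP (constant-flow equation of motion).
Only the resistive term changes: ΔPIP = R × ΔV̇ = 11.6 × (1.0667 − 0.5167) = 11.6 × 0.55 = 6.38 cmH2O.

6.4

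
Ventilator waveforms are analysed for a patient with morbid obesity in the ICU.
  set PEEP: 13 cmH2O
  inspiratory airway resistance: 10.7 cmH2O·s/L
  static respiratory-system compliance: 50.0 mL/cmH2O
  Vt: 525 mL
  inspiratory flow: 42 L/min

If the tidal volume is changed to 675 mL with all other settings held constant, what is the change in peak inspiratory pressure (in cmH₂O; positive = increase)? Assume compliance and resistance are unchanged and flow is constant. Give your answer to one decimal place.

3.0

PIP = Vt/C + R·V̇ + PEEP (constant-flow equation of motion).
Only the elastic term changes: ΔPIP = ΔVt / C = (675 − 525) / 50.0 = 3.0 cmH2O.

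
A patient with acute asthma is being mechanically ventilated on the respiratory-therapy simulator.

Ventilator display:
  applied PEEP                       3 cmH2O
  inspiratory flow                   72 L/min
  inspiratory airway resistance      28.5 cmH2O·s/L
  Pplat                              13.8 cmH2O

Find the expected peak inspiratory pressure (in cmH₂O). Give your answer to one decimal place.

Flow: 72 L/min ÷ 60 = 1.2 L/s.
PIP = Pplat + Raw × flow = 13.8 + 28.5 × 1.2 = 13.8 + 34.2 = 48.0 cmH2O.

48.0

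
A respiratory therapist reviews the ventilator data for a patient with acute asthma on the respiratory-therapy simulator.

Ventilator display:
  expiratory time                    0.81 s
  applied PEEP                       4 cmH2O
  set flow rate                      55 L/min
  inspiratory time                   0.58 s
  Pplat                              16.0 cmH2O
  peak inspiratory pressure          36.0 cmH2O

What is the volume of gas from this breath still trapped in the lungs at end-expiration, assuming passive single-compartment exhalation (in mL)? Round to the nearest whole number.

230

Flow: 55 L/min ÷ 60 = 0.9167 L/s.
Vt = flow × Ti = 0.9167 L/s × 0.58 s × 1000 mL/L = 531.69 mL.
R = (PIP − Pplat)/V̇ = (36.0 − 16.0) / 0.9167 = 20.0/0.9167 = 21.817 cmH2O·s/L.
C = Vt/(Pplat − PEEP) = 531.69 / (16.0 − 4) = 531.69/12.0 = 44.308 mL/cmH2O.
τ = R × C = 21.817 × 0.04431 L/cmH2O = 0.9667 s.
Fraction remaining = e^(−Te/τ) = e^(−0.81/0.9667) = 0.4326.
Trapped volume = 531.69 × 0.4326 = 230.01 mL.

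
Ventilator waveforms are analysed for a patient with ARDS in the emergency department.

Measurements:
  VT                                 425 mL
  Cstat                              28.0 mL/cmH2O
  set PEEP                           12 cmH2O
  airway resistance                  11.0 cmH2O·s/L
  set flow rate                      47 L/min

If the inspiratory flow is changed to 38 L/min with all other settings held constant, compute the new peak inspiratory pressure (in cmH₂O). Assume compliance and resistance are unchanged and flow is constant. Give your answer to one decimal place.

34.1

Flow: 47 L/min ÷ 60 = 0.7833 L/s.
New flow: 38 L/min ÷ 60 = 0.6333 L/s.
PIP = Vt/C + R·V̇ + PEEP (constant-flow equation of motion).
Only the resistive term changes: ΔPIP = R × ΔV̇ = 11.0 × (0.6333 − 0.7833) = 11.0 × -0.15 = -1.65 cmH2O.
Original PIP = 425/28.0 + 11.0×0.7833 + 12 = 35.795 cmH2O; new PIP = 35.795 + (-1.65) = 34.145 cmH2O.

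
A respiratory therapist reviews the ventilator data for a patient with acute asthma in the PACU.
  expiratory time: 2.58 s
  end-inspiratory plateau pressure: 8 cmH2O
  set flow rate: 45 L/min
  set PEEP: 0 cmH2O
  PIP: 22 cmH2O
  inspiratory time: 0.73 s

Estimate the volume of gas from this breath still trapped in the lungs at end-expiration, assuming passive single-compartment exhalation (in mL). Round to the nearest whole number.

73

Flow: 45 L/min ÷ 60 = 0.75 L/s.
Vt = flow × Ti = 0.75 L/s × 0.73 s × 1000 mL/L = 547.5 mL.
R = (PIP − Pplat)/V̇ = (22 − 8) / 0.75 = 14.0/0.75 = 18.667 cmH2O·s/L.
C = Vt/(Pplat − PEEP) = 547.5 / (8 − 0) = 547.5/8.0 = 68.438 mL/cmH2O.
τ = R × C = 18.667 × 0.06844 L/cmH2O = 1.278 s.
Fraction remaining = e^(−Te/τ) = e^(−2.58/1.278) = 0.1328.
Trapped volume = 547.5 × 0.1328 = 72.708 mL.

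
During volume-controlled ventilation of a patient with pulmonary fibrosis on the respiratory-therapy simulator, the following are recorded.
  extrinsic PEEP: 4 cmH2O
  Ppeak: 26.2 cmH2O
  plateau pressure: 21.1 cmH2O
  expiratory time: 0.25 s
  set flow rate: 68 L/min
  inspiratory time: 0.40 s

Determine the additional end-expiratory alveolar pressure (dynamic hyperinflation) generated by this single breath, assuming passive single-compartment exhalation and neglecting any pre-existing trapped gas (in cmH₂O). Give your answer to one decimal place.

2.1

Flow: 68 L/min ÷ 60 = 1.1333 L/s.
Vt = flow × Ti = 1.1333 L/s × 0.40 s × 1000 mL/L = 453.32 mL.
R = (PIP − Pplat)/V̇ = (26.2 − 21.1) / 1.1333 = 5.1/1.1333 = 4.5 cmH2O·s/L.
C = Vt/(Pplat − PEEP) = 453.32 / (21.1 − 4) = 453.32/17.1 = 26.51 mL/cmH2O.
τ = R × C = 4.5 × 0.02651 L/cmH2O = 0.1193 s.
Fraction remaining = e^(−Te/τ) = e^(−0.25/0.1193) = 0.123; trapped volume = 453.32 × 0.123 = 55.758 mL.
Additional alveolar pressure from trapping ≈ V_trapped / C = 55.758 / 26.51 = 2.103 cmH2O.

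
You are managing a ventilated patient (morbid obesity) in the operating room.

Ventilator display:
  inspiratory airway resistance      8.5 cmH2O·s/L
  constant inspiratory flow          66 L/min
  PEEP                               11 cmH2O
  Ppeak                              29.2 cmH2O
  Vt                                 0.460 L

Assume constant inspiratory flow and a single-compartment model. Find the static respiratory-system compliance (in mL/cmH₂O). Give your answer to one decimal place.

Flow: 66 L/min ÷ 60 = 1.1 L/s.
Equation of motion (constant flow): PIP = Vt/C + R·V̇ + PEEP.
Vt/C = PIP − R·V̇ − PEEP = 29.2 − 8.5×1.1 − 11 = 29.2 − 9.35 − 11 = 8.85 cmH2O.
C = Vt / 8.85 = 460 / 8.85 = 51.977 mL/cmH2O.

52.0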